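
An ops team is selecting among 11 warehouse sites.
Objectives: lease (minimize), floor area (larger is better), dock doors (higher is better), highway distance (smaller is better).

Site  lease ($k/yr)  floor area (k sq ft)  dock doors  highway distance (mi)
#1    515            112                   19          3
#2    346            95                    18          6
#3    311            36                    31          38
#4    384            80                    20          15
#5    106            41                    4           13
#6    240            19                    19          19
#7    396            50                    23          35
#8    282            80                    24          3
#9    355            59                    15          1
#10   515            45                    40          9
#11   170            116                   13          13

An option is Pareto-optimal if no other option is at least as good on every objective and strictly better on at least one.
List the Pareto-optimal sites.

#1: not dominated.
#2: not dominated.
#3: not dominated.
#4: dominated by #8 (lease 282≤384, floor area 80≥80, dock doors 24≥20, highway distance 3≤15).
#5: not dominated (best lease).
#6: not dominated.
#7: dominated by #8 (lease 282≤396, floor area 80≥50, dock doors 24≥23, highway distance 3≤35).
#8: not dominated.
#9: not dominated (best highway distance).
#10: not dominated (best dock doors).
#11: not dominated (best floor area).

#1, #2, #3, #5, #6, #8, #9, #10, #11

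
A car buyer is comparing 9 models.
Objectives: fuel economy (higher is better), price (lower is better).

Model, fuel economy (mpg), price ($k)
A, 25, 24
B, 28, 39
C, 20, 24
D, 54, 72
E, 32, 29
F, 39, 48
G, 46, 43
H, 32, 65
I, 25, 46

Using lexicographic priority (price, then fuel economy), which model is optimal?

A

First minimize price: best is 24, kept {A, C}.
Then maximize fuel economy: best is 25, kept {A}.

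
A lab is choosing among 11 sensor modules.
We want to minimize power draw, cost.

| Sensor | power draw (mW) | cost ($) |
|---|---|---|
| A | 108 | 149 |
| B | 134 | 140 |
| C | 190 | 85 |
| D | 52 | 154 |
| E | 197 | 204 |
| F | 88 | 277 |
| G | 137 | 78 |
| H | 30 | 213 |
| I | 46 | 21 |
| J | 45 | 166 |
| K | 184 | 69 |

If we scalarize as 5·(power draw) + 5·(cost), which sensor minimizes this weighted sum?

I

A: 5·108 + 5·149 = 1285
B: 5·134 + 5·140 = 1370
C: 5·190 + 5·85 = 1375
D: 5·52 + 5·154 = 1030
E: 5·197 + 5·204 = 2005
F: 5·88 + 5·277 = 1825
G: 5·137 + 5·78 = 1075
H: 5·30 + 5·213 = 1215
I: 5·46 + 5·21 = 335
J: 5·45 + 5·166 = 1055
K: 5·184 + 5·69 = 1265
Lowest: I at 335.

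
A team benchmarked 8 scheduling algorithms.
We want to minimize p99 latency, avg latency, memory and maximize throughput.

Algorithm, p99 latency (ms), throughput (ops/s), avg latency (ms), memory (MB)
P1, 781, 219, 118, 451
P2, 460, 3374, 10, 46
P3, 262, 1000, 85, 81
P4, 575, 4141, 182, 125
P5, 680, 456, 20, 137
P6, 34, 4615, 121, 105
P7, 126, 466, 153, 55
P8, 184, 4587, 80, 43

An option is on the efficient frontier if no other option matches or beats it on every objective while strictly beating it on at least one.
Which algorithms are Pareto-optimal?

P2, P6, P7, P8

P1: dominated by P2 (p99 latency 460≤781, throughput 3374≥219, avg latency 10≤118, memory 46≤451).
P2: not dominated (best avg latency).
P3: dominated by P8 (p99 latency 184≤262, throughput 4587≥1000, avg latency 80≤85, memory 43≤81).
P4: dominated by P6 (p99 latency 34≤575, throughput 4615≥4141, avg latency 121≤182, memory 105≤125).
P5: dominated by P2 (p99 latency 460≤680, throughput 3374≥456, avg latency 10≤20, memory 46≤137).
P6: not dominated (best p99 latency).
P7: not dominated.
P8: not dominated (best memory).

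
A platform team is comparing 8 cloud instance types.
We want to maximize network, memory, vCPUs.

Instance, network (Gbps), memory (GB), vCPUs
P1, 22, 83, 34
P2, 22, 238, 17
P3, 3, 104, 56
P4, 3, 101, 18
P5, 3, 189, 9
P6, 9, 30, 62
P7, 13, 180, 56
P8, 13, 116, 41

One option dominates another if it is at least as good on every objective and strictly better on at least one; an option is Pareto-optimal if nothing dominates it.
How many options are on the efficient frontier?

P1: not dominated.
P2: not dominated (best memory).
P3: dominated by P7 (network 13≥3, memory 180≥104, vCPUs 56≥56).
P4: dominated by P3 (network 3≥3, memory 104≥101, vCPUs 56≥18).
P5: dominated by P2 (network 22≥3, memory 238≥189, vCPUs 17≥9).
P6: not dominated (best vCPUs).
P7: not dominated.
P8: dominated by P7 (network 13≥13, memory 180≥116, vCPUs 56≥41).
Pareto-optimal: P1, P2, P6, P7 → 4.

4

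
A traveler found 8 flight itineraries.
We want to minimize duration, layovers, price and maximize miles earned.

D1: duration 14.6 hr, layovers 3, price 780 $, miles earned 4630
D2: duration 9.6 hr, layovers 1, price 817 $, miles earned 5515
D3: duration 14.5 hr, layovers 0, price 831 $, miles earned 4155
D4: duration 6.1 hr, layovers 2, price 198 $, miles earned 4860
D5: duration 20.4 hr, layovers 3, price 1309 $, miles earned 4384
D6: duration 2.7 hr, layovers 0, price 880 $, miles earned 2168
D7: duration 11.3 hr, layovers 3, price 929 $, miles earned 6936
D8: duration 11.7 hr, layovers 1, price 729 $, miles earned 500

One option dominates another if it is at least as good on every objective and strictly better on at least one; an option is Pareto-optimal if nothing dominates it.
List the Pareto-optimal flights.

D2, D3, D4, D6, D7, D8

D1: dominated by D4 (duration 6.1≤14.6, layovers 2≤3, price 198≤780, miles earned 4860≥4630).
D2: not dominated.
D3: not dominated.
D4: not dominated (best price).
D5: dominated by D1 (duration 14.6≤20.4, layovers 3≤3, price 780≤1309, miles earned 4630≥4384).
D6: not dominated (best duration).
D7: not dominated (best miles earned).
D8: not dominated.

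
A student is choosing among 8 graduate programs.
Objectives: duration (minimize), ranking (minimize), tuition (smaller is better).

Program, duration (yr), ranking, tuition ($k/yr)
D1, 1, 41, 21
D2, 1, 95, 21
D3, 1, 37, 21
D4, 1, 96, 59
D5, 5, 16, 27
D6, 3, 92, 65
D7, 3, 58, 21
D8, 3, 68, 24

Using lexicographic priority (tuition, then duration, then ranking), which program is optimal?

First minimize tuition: best is 21, kept {D1, D2, D3, D7}.
Then minimize duration: best is 1, kept {D1, D2, D3}.
Then minimize ranking: best is 37, kept {D3}.

D3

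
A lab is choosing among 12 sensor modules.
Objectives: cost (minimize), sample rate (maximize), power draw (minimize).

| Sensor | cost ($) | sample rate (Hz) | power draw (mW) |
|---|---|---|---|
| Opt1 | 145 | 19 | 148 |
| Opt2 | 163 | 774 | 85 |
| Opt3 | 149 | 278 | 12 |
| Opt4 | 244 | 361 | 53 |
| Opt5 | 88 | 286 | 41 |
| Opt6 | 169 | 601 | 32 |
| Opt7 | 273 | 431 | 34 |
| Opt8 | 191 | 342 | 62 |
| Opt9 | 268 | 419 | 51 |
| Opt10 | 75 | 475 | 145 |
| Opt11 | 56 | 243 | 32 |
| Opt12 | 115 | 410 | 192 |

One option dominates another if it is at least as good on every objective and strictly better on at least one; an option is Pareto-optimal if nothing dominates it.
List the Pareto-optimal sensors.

Opt2, Opt3, Opt5, Opt6, Opt10, Opt11

Opt1: dominated by Opt5 (cost 88≤145, sample rate 286≥19, power draw 41≤148).
Opt2: not dominated (best sample rate).
Opt3: not dominated (best power draw).
Opt4: dominated by Opt6 (cost 169≤244, sample rate 601≥361, power draw 32≤53).
Opt5: not dominated.
Opt6: not dominated.
Opt7: dominated by Opt6 (cost 169≤273, sample rate 601≥431, power draw 32≤34).
Opt8: dominated by Opt6 (cost 169≤191, sample rate 601≥342, power draw 32≤62).
Opt9: dominated by Opt6 (cost 169≤268, sample rate 601≥419, power draw 32≤51).
Opt10: not dominated.
Opt11: not dominated (best cost).
Opt12: dominated by Opt10 (cost 75≤115, sample rate 475≥410, power draw 145≤192).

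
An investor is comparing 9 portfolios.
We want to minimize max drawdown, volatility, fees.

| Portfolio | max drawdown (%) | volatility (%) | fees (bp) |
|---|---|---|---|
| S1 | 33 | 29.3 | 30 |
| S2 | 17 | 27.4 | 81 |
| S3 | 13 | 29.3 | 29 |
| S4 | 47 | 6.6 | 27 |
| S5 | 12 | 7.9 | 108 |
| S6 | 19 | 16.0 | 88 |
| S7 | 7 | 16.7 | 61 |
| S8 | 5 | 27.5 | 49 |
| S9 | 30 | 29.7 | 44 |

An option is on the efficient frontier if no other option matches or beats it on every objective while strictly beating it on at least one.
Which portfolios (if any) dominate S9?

S3

S3: max drawdown 13≤30, volatility 29.3≤29.7, fees 29≤44 — dominates S9.
Others (S1, S2, S4, S5, S6, S7, S8) are each worse than S9 on at least one objective.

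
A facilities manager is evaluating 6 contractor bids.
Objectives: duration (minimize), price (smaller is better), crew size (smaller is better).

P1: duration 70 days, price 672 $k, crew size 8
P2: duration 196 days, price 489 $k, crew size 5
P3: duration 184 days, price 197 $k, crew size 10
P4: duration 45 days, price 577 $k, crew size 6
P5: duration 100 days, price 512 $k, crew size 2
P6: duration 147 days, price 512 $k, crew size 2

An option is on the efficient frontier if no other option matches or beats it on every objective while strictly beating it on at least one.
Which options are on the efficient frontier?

P1: dominated by P4 (duration 45≤70, price 577≤672, crew size 6≤8).
P2: not dominated.
P3: not dominated (best price).
P4: not dominated (best duration).
P5: not dominated.
P6: dominated by P5 (duration 100≤147, price 512≤512, crew size 2≤2).

P2, P3, P4, P5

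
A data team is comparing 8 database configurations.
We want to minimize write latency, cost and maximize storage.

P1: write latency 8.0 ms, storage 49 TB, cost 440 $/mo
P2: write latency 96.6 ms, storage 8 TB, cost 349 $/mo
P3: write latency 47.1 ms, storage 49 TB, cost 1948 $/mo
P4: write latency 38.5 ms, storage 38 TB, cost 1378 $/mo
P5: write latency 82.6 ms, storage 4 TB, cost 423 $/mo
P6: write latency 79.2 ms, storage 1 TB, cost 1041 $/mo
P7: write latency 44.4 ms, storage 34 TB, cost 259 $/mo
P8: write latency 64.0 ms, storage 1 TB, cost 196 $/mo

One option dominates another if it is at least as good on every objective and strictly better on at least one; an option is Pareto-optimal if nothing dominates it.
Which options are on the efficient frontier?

P1, P7, P8

P1: not dominated (best write latency).
P2: dominated by P7 (write latency 44.4≤96.6, storage 34≥8, cost 259≤349).
P3: dominated by P1 (write latency 8.0≤47.1, storage 49≥49, cost 440≤1948).
P4: dominated by P1 (write latency 8.0≤38.5, storage 49≥38, cost 440≤1378).
P5: dominated by P7 (write latency 44.4≤82.6, storage 34≥4, cost 259≤423).
P6: dominated by P1 (write latency 8.0≤79.2, storage 49≥1, cost 440≤1041).
P7: not dominated.
P8: not dominated (best cost).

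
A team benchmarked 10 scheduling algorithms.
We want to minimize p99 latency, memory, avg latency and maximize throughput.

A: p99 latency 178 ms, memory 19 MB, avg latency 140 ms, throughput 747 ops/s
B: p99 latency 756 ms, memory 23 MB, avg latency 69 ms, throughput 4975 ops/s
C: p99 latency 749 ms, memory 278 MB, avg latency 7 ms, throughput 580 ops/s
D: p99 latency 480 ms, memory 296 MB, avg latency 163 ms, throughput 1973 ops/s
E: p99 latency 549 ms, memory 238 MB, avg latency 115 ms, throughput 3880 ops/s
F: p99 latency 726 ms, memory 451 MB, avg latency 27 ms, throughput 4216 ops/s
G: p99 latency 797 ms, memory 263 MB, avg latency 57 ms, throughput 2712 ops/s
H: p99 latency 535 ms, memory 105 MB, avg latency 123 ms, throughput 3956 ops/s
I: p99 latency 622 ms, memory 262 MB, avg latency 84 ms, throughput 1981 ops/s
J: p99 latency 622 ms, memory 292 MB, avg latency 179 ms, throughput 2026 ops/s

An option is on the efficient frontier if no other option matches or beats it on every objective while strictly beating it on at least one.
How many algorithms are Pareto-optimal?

9

A: not dominated (best p99 latency).
B: not dominated (best throughput).
C: not dominated (best avg latency).
D: not dominated.
E: not dominated.
F: not dominated.
G: not dominated.
H: not dominated.
I: not dominated.
J: dominated by E (p99 latency 549≤622, memory 238≤292, avg latency 115≤179, throughput 3880≥2026).
Pareto-optimal: A, B, C, D, E, F, G, H, I → 9.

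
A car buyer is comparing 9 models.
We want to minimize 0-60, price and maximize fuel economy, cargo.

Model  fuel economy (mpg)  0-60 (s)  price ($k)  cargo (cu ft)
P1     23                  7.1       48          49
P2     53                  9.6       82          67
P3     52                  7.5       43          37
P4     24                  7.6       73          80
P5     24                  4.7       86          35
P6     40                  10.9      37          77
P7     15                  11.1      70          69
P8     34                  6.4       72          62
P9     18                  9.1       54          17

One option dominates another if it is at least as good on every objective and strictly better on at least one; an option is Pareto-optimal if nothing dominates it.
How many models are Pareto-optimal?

7

P1: not dominated.
P2: not dominated (best fuel economy).
P3: not dominated.
P4: not dominated (best cargo).
P5: not dominated (best 0-60).
P6: not dominated (best price).
P7: dominated by P6 (fuel economy 40≥15, 0-60 10.9≤11.1, price 37≤70, cargo 77≥69).
P8: not dominated.
P9: dominated by P1 (fuel economy 23≥18, 0-60 7.1≤9.1, price 48≤54, cargo 49≥17).
Pareto-optimal: P1, P2, P3, P4, P5, P6, P8 → 7.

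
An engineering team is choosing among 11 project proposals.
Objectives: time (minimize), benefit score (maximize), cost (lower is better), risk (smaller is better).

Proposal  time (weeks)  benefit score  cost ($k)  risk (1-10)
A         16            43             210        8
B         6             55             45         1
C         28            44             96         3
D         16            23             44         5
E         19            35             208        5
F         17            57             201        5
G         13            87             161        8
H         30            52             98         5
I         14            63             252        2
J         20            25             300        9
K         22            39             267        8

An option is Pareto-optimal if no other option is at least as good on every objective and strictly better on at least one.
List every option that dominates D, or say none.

A: worse on cost (210 vs 44).
B: worse on cost (45 vs 44).
C: worse on time (28 vs 16).
E: worse on time (19 vs 16).
F: worse on time (17 vs 16).
G: worse on cost (161 vs 44).
H: worse on time (30 vs 16).
I: worse on cost (252 vs 44).
J: worse on time (20 vs 16).
K: worse on time (22 vs 16).
No option dominates D.

none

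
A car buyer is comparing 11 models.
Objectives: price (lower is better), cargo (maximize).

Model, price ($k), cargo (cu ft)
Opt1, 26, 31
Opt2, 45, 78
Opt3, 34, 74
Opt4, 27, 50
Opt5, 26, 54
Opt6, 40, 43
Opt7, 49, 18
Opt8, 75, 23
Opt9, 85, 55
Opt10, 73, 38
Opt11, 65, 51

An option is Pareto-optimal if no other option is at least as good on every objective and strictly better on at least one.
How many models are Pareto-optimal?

Opt1: dominated by Opt5 (price 26≤26, cargo 54≥31).
Opt2: not dominated (best cargo).
Opt3: not dominated.
Opt4: dominated by Opt5 (price 26≤27, cargo 54≥50).
Opt5: not dominated.
Opt6: dominated by Opt3 (price 34≤40, cargo 74≥43).
Opt7: dominated by Opt1 (price 26≤49, cargo 31≥18).
Opt8: dominated by Opt1 (price 26≤75, cargo 31≥23).
Opt9: dominated by Opt2 (price 45≤85, cargo 78≥55).
Opt10: dominated by Opt2 (price 45≤73, cargo 78≥38).
Opt11: dominated by Opt2 (price 45≤65, cargo 78≥51).
Pareto-optimal: Opt2, Opt3, Opt5 → 3.

3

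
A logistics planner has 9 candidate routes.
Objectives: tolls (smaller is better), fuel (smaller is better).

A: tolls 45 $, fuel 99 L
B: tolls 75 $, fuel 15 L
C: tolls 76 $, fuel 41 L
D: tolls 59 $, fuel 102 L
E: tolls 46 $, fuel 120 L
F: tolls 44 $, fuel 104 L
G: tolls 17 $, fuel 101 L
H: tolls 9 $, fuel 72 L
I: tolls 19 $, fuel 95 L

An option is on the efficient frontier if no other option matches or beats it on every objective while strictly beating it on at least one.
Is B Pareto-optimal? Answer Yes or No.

A: worse on fuel (99 vs 15).
C: worse on tolls (76 vs 75).
D: worse on fuel (102 vs 15).
E: worse on fuel (120 vs 15).
F: worse on fuel (104 vs 15).
G: worse on fuel (101 vs 15).
H: worse on fuel (72 vs 15).
I: worse on fuel (95 vs 15).
No option is at least as good as B on every objective and strictly better on one.

Yes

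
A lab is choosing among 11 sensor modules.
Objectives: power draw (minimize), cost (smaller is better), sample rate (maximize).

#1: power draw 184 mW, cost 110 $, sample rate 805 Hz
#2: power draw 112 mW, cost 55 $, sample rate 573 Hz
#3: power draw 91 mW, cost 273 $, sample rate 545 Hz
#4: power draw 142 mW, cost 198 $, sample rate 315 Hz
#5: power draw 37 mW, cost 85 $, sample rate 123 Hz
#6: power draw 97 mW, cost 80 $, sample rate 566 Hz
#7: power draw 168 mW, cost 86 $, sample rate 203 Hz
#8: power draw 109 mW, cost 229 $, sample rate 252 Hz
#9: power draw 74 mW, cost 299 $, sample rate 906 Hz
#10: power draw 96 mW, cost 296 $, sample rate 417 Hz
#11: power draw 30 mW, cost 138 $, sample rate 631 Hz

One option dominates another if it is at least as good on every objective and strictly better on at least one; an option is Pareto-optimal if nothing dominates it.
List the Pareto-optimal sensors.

#1: not dominated.
#2: not dominated (best cost).
#3: dominated by #11 (power draw 30≤91, cost 138≤273, sample rate 631≥545).
#4: dominated by #2 (power draw 112≤142, cost 55≤198, sample rate 573≥315).
#5: not dominated.
#6: not dominated.
#7: dominated by #2 (power draw 112≤168, cost 55≤86, sample rate 573≥203).
#8: dominated by #6 (power draw 97≤109, cost 80≤229, sample rate 566≥252).
#9: not dominated (best sample rate).
#10: dominated by #3 (power draw 91≤96, cost 273≤296, sample rate 545≥417).
#11: not dominated (best power draw).

#1, #2, #5, #6, #9, #11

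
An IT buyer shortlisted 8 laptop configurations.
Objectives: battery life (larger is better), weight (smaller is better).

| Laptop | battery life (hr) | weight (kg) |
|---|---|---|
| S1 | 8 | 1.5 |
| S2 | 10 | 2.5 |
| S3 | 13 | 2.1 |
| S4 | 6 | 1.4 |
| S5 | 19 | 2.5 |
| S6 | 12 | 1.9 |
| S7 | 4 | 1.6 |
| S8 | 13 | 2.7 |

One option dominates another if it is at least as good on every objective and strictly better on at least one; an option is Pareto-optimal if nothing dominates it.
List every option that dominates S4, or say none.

none

S1: worse on weight (1.5 vs 1.4).
S2: worse on weight (2.5 vs 1.4).
S3: worse on weight (2.1 vs 1.4).
S5: worse on weight (2.5 vs 1.4).
S6: worse on weight (1.9 vs 1.4).
S7: worse on battery life (4 vs 6).
S8: worse on weight (2.7 vs 1.4).
No option dominates S4.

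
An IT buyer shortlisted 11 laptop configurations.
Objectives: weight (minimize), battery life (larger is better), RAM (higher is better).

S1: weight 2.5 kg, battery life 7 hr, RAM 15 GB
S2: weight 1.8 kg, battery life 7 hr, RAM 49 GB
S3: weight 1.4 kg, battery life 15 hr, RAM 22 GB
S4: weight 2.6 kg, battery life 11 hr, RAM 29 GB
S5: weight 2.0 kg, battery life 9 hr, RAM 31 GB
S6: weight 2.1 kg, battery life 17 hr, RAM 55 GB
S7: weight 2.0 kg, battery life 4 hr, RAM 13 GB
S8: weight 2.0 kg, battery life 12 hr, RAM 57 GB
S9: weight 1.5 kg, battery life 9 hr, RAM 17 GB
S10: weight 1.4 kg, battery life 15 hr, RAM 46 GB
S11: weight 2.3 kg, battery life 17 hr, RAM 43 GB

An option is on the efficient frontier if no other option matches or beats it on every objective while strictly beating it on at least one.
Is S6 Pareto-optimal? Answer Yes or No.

S1: worse on weight (2.5 vs 2.1).
S2: worse on battery life (7 vs 17).
S3: worse on battery life (15 vs 17).
S4: worse on weight (2.6 vs 2.1).
S5: worse on battery life (9 vs 17).
S7: worse on battery life (4 vs 17).
S8: worse on battery life (12 vs 17).
S9: worse on battery life (9 vs 17).
S10: worse on battery life (15 vs 17).
S11: worse on weight (2.3 vs 2.1).
No option is at least as good as S6 on every objective and strictly better on one.

Yes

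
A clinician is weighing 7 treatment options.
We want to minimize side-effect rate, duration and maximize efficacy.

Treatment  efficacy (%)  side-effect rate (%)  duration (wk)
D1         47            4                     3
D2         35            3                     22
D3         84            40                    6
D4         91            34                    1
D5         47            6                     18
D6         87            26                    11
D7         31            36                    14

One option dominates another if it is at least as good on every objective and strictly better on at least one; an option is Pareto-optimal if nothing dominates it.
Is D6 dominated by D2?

No

D2 vs D6: D2 is worse on efficacy (35 vs 87), so it does not dominate D6.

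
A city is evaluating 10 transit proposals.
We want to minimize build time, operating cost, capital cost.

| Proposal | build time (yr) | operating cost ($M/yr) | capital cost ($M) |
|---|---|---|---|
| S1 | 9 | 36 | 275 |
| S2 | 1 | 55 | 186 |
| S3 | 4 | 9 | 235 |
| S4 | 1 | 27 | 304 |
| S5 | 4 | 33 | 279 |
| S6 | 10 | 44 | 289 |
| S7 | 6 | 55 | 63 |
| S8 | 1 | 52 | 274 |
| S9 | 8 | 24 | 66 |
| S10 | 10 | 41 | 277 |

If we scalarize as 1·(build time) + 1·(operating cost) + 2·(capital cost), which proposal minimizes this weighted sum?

S9

S1: 1·9 + 1·36 + 2·275 = 595
S2: 1·1 + 1·55 + 2·186 = 428
S3: 1·4 + 1·9 + 2·235 = 483
S4: 1·1 + 1·27 + 2·304 = 636
S5: 1·4 + 1·33 + 2·279 = 595
S6: 1·10 + 1·44 + 2·289 = 632
S7: 1·6 + 1·55 + 2·63 = 187
S8: 1·1 + 1·52 + 2·274 = 601
S9: 1·8 + 1·24 + 2·66 = 164
S10: 1·10 + 1·41 + 2·277 = 605
Lowest: S9 at 164.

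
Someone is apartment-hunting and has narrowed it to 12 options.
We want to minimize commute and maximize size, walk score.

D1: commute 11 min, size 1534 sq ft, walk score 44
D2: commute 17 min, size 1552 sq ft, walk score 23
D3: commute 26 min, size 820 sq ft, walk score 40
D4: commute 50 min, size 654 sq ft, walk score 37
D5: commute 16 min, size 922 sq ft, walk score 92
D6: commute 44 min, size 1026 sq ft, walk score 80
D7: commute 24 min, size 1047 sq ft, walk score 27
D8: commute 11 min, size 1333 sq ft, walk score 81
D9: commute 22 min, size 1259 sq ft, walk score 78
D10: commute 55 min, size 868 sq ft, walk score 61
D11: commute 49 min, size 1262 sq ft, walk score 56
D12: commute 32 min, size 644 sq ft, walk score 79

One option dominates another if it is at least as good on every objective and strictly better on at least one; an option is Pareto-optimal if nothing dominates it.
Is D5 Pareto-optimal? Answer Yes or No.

Yes

D1: worse on walk score (44 vs 92).
D2: worse on commute (17 vs 16).
D3: worse on commute (26 vs 16).
D4: worse on commute (50 vs 16).
D6: worse on commute (44 vs 16).
D7: worse on commute (24 vs 16).
D8: worse on walk score (81 vs 92).
D9: worse on commute (22 vs 16).
D10: worse on commute (55 vs 16).
D11: worse on commute (49 vs 16).
D12: worse on commute (32 vs 16).
No option is at least as good as D5 on every objective and strictly better on one.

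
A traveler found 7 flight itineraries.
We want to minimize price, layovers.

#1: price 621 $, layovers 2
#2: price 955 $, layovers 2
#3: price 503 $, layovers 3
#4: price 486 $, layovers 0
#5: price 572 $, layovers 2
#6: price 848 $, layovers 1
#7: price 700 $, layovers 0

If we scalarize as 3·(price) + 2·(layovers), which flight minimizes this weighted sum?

#4

#1: 3·621 + 2·2 = 1867
#2: 3·955 + 2·2 = 2869
#3: 3·503 + 2·3 = 1515
#4: 3·486 + 2·0 = 1458
#5: 3·572 + 2·2 = 1720
#6: 3·848 + 2·1 = 2546
#7: 3·700 + 2·0 = 2100
Lowest: #4 at 1458.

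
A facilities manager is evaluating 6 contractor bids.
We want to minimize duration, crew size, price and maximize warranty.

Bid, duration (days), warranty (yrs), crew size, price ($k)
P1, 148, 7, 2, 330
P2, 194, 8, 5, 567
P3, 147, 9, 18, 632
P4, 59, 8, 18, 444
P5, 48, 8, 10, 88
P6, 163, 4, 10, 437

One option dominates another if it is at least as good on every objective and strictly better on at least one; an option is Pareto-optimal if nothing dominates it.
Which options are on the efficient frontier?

P1: not dominated (best crew size).
P2: not dominated.
P3: not dominated (best warranty).
P4: dominated by P5 (duration 48≤59, warranty 8≥8, crew size 10≤18, price 88≤444).
P5: not dominated (best duration).
P6: dominated by P1 (duration 148≤163, warranty 7≥4, crew size 2≤10, price 330≤437).

P1, P2, P3, P5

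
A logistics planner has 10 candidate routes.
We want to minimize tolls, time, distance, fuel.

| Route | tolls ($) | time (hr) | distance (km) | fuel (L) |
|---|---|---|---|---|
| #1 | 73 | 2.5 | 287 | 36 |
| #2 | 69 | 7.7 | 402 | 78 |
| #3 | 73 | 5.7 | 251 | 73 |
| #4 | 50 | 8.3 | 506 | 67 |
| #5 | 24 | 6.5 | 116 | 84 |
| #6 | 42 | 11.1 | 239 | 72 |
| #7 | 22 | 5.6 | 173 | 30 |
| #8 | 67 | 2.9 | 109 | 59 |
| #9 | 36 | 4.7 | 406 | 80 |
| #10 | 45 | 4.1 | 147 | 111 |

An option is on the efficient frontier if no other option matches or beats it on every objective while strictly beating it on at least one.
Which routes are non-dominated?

#1, #5, #7, #8, #9, #10

#1: not dominated (best time).
#2: dominated by #7 (tolls 22≤69, time 5.6≤7.7, distance 173≤402, fuel 30≤78).
#3: dominated by #7 (tolls 22≤73, time 5.6≤5.7, distance 173≤251, fuel 30≤73).
#4: dominated by #7 (tolls 22≤50, time 5.6≤8.3, distance 173≤506, fuel 30≤67).
#5: not dominated.
#6: dominated by #7 (tolls 22≤42, time 5.6≤11.1, distance 173≤239, fuel 30≤72).
#7: not dominated (best tolls).
#8: not dominated (best distance).
#9: not dominated.
#10: not dominated.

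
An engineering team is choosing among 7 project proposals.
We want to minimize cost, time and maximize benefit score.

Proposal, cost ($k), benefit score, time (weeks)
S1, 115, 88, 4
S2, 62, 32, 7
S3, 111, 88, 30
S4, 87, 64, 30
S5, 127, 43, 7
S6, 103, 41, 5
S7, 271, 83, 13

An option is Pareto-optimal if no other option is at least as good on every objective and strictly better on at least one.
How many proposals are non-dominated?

S1: not dominated (best time).
S2: not dominated (best cost).
S3: not dominated.
S4: not dominated.
S5: dominated by S1 (cost 115≤127, benefit score 88≥43, time 4≤7).
S6: not dominated.
S7: dominated by S1 (cost 115≤271, benefit score 88≥83, time 4≤13).
Pareto-optimal: S1, S2, S3, S4, S6 → 5.

5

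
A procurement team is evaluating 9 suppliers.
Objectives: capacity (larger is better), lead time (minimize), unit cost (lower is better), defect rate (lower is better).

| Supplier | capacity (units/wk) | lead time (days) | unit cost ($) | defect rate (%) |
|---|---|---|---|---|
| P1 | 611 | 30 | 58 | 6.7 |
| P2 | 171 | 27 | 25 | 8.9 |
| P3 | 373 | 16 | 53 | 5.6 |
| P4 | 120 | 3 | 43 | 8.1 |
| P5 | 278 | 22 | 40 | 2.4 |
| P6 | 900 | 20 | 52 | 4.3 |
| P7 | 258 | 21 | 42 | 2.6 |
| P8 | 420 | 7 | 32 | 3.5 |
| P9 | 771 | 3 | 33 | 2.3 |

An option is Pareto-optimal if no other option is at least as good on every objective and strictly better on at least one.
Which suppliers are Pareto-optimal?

P1: dominated by P6 (capacity 900≥611, lead time 20≤30, unit cost 52≤58, defect rate 4.3≤6.7).
P2: not dominated (best unit cost).
P3: dominated by P8 (capacity 420≥373, lead time 7≤16, unit cost 32≤53, defect rate 3.5≤5.6).
P4: dominated by P9 (capacity 771≥120, lead time 3≤3, unit cost 33≤43, defect rate 2.3≤8.1).
P5: dominated by P9 (capacity 771≥278, lead time 3≤22, unit cost 33≤40, defect rate 2.3≤2.4).
P6: not dominated (best capacity).
P7: dominated by P9 (capacity 771≥258, lead time 3≤21, unit cost 33≤42, defect rate 2.3≤2.6).
P8: not dominated.
P9: not dominated (best defect rate).

P2, P6, P8, P9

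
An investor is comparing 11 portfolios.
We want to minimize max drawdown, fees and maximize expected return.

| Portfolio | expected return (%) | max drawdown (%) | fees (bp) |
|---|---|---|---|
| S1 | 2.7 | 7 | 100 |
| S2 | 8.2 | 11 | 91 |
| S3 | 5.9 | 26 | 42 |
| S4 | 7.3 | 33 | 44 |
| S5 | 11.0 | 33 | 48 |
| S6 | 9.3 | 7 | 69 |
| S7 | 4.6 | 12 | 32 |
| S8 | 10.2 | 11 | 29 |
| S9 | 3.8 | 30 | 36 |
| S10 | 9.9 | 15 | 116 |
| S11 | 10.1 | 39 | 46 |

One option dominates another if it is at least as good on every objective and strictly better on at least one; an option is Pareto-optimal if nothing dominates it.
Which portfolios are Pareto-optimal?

S1: dominated by S6 (expected return 9.3≥2.7, max drawdown 7≤7, fees 69≤100).
S2: dominated by S6 (expected return 9.3≥8.2, max drawdown 7≤11, fees 69≤91).
S3: dominated by S8 (expected return 10.2≥5.9, max drawdown 11≤26, fees 29≤42).
S4: dominated by S8 (expected return 10.2≥7.3, max drawdown 11≤33, fees 29≤44).
S5: not dominated (best expected return).
S6: not dominated.
S7: dominated by S8 (expected return 10.2≥4.6, max drawdown 11≤12, fees 29≤32).
S8: not dominated (best fees).
S9: dominated by S7 (expected return 4.6≥3.8, max drawdown 12≤30, fees 32≤36).
S10: dominated by S8 (expected return 10.2≥9.9, max drawdown 11≤15, fees 29≤116).
S11: dominated by S8 (expected return 10.2≥10.1, max drawdown 11≤39, fees 29≤46).

S5, S6, S8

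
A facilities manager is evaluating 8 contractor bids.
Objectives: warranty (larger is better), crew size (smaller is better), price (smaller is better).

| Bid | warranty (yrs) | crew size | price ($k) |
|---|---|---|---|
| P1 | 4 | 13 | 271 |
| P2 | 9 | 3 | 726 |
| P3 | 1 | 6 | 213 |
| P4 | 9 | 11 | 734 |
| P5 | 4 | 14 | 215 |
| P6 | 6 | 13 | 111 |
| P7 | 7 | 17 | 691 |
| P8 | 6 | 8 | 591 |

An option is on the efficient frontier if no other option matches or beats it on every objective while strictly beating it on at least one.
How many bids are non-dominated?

5

P1: dominated by P6 (warranty 6≥4, crew size 13≤13, price 111≤271).
P2: not dominated (best crew size).
P3: not dominated.
P4: dominated by P2 (warranty 9≥9, crew size 3≤11, price 726≤734).
P5: dominated by P6 (warranty 6≥4, crew size 13≤14, price 111≤215).
P6: not dominated (best price).
P7: not dominated.
P8: not dominated.
Pareto-optimal: P2, P3, P6, P7, P8 → 5.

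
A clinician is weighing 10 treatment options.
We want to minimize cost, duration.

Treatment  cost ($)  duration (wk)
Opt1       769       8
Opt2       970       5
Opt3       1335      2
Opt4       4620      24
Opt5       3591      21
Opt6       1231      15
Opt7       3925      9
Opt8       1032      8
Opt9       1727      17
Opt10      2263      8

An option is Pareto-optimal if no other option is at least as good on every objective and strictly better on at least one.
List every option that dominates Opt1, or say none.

Opt2: worse on cost (970 vs 769).
Opt3: worse on cost (1335 vs 769).
Opt4: worse on cost (4620 vs 769).
Opt5: worse on cost (3591 vs 769).
Opt6: worse on cost (1231 vs 769).
Opt7: worse on cost (3925 vs 769).
Opt8: worse on cost (1032 vs 769).
Opt9: worse on cost (1727 vs 769).
Opt10: worse on cost (2263 vs 769).
No option dominates Opt1.

none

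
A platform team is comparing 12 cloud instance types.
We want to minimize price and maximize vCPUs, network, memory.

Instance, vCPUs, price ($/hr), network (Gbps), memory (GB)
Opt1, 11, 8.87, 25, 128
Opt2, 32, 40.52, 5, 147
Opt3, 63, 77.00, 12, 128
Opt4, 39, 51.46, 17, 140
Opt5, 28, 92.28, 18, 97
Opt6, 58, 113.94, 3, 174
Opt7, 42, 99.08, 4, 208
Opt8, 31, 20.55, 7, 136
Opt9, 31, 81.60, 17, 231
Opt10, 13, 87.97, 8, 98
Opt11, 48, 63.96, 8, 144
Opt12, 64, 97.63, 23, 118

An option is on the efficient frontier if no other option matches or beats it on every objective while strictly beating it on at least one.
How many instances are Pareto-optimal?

Opt1: not dominated (best price).
Opt2: not dominated.
Opt3: not dominated.
Opt4: not dominated.
Opt5: not dominated.
Opt6: not dominated.
Opt7: not dominated.
Opt8: not dominated.
Opt9: not dominated (best memory).
Opt10: dominated by Opt3 (vCPUs 63≥13, price 77.00≤87.97, network 12≥8, memory 128≥98).
Opt11: not dominated.
Opt12: not dominated (best vCPUs).
Pareto-optimal: Opt1, Opt2, Opt3, Opt4, Opt5, Opt6, Opt7, Opt8, Opt9, Opt11, Opt12 → 11.

11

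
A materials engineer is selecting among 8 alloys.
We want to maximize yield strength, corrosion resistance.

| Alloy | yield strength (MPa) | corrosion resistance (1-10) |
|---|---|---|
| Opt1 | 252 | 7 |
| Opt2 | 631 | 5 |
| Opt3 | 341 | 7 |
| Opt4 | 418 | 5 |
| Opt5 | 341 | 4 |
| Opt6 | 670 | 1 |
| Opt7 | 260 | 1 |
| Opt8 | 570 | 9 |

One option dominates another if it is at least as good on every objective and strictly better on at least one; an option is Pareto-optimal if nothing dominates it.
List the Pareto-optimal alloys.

Opt2, Opt6, Opt8

Opt1: dominated by Opt3 (yield strength 341≥252, corrosion resistance 7≥7).
Opt2: not dominated.
Opt3: dominated by Opt8 (yield strength 570≥341, corrosion resistance 9≥7).
Opt4: dominated by Opt2 (yield strength 631≥418, corrosion resistance 5≥5).
Opt5: dominated by Opt2 (yield strength 631≥341, corrosion resistance 5≥4).
Opt6: not dominated (best yield strength).
Opt7: dominated by Opt2 (yield strength 631≥260, corrosion resistance 5≥1).
Opt8: not dominated (best corrosion resistance).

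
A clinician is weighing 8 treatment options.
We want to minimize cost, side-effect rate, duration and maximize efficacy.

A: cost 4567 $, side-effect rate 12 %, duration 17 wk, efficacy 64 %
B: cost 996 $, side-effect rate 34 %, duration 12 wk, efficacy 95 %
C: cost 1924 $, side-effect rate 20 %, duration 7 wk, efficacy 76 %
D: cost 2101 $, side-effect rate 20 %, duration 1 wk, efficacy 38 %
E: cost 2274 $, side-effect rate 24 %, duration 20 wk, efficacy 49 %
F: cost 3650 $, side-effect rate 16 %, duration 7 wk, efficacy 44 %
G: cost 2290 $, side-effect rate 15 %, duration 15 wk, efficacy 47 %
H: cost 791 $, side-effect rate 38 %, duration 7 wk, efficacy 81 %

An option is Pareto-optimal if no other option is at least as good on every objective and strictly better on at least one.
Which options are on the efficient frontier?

A: not dominated (best side-effect rate).
B: not dominated (best efficacy).
C: not dominated.
D: not dominated (best duration).
E: dominated by C (cost 1924≤2274, side-effect rate 20≤24, duration 7≤20, efficacy 76≥49).
F: not dominated.
G: not dominated.
H: not dominated (best cost).

A, B, C, D, F, G, H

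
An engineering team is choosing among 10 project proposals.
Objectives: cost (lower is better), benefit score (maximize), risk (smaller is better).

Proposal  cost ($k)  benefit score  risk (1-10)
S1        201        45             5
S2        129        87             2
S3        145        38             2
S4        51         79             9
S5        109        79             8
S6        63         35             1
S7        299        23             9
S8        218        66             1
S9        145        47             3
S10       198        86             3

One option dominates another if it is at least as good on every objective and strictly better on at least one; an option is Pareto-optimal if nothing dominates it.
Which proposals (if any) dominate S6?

S1: worse on cost (201 vs 63).
S2: worse on cost (129 vs 63).
S3: worse on cost (145 vs 63).
S4: worse on risk (9 vs 1).
S5: worse on cost (109 vs 63).
S7: worse on cost (299 vs 63).
S8: worse on cost (218 vs 63).
S9: worse on cost (145 vs 63).
S10: worse on cost (198 vs 63).
No option dominates S6.

none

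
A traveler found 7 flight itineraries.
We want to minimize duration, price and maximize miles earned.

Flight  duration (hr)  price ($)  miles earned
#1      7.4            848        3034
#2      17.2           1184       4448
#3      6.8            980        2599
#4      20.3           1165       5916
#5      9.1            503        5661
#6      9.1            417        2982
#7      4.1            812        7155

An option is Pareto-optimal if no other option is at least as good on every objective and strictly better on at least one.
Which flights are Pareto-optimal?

#5, #6, #7

#1: dominated by #7 (duration 4.1≤7.4, price 812≤848, miles earned 7155≥3034).
#2: dominated by #5 (duration 9.1≤17.2, price 503≤1184, miles earned 5661≥4448).
#3: dominated by #7 (duration 4.1≤6.8, price 812≤980, miles earned 7155≥2599).
#4: dominated by #7 (duration 4.1≤20.3, price 812≤1165, miles earned 7155≥5916).
#5: not dominated.
#6: not dominated (best price).
#7: not dominated (best duration).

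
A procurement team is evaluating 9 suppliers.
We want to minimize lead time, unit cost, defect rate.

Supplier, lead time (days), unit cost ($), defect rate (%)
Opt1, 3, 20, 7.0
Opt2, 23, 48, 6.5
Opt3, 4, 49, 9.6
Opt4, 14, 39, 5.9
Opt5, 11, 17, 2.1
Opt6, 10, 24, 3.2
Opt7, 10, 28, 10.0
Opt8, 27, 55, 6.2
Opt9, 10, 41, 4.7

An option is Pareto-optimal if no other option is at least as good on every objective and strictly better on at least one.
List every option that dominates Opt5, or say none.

none

Opt1: worse on unit cost (20 vs 17).
Opt2: worse on lead time (23 vs 11).
Opt3: worse on unit cost (49 vs 17).
Opt4: worse on lead time (14 vs 11).
Opt6: worse on unit cost (24 vs 17).
Opt7: worse on unit cost (28 vs 17).
Opt8: worse on lead time (27 vs 11).
Opt9: worse on unit cost (41 vs 17).
No option dominates Opt5.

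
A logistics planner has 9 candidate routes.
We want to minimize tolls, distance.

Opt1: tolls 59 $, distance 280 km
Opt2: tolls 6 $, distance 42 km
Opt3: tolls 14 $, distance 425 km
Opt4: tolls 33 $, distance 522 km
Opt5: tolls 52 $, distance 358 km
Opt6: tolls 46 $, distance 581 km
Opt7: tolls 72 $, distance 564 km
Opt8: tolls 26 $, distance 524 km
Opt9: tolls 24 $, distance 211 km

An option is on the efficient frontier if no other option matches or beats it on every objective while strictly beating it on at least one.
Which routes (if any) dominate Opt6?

Opt2, Opt3, Opt4, Opt8, Opt9

Opt2: tolls 6≤46, distance 42≤581 — dominates Opt6.
Opt3: tolls 14≤46, distance 425≤581 — dominates Opt6.
Opt4: tolls 33≤46, distance 522≤581 — dominates Opt6.
Opt8: tolls 26≤46, distance 524≤581 — dominates Opt6.
Opt9: tolls 24≤46, distance 211≤581 — dominates Opt6.
Others (Opt1, Opt5, Opt7) are each worse than Opt6 on at least one objective.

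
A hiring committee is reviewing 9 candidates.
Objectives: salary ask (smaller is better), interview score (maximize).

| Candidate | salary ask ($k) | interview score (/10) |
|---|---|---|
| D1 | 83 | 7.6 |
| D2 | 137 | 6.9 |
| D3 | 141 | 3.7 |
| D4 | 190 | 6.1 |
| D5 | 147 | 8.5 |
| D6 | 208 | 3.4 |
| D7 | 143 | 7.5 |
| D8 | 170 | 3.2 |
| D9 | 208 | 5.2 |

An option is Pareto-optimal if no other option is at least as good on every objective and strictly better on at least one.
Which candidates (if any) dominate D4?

D1, D2, D5, D7

D1: salary ask 83≤190, interview score 7.6≥6.1 — dominates D4.
D2: salary ask 137≤190, interview score 6.9≥6.1 — dominates D4.
D5: salary ask 147≤190, interview score 8.5≥6.1 — dominates D4.
D7: salary ask 143≤190, interview score 7.5≥6.1 — dominates D4.
Others (D3, D6, D8, D9) are each worse than D4 on at least one objective.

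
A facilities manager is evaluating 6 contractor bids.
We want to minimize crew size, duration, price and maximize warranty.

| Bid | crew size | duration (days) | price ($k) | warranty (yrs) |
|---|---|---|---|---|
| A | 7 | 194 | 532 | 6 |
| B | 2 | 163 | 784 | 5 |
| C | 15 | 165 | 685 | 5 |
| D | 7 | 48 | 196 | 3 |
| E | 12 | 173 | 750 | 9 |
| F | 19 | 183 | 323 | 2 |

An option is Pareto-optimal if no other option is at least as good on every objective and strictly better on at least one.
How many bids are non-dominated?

5

A: not dominated.
B: not dominated (best crew size).
C: not dominated.
D: not dominated (best duration).
E: not dominated (best warranty).
F: dominated by D (crew size 7≤19, duration 48≤183, price 196≤323, warranty 3≥2).
Pareto-optimal: A, B, C, D, E → 5.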